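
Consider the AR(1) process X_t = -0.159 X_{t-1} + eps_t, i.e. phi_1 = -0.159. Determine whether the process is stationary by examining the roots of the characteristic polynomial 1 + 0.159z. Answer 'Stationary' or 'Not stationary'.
\text{Stationary}

The AR(p) characteristic polynomial is P(z) = 1 + 0.159z.
Stationarity requires all roots to lie outside the unit circle, i.e. |z| > 1 for every root.
This is linear in z: 1 + (0.159) z = 0  =>  z = -1/(0.159) = -6.289308,  |z| = 6.289308.
Moduli of all roots: 6.2893.
All moduli strictly greater than 1? Yes.
Verdict: Stationary.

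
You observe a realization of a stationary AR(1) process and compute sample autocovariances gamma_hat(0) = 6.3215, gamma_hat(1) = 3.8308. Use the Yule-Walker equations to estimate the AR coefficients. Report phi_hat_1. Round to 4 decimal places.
\hat\phi_{1} = 0.6060

The Yule-Walker equations for an AR(p) process read, in matrix form,
  Gamma_p phi = r_p,   with   (Gamma_p)_{ij} = gamma(|i - j|),
                       (r_p)_i = gamma(i),   i,j = 1..p.
Substitute the sample gammas (Toeplitz matrix and right-hand side of size 1):
  Gamma_p = [[6.3215]]
  r_p     = [3.8308]
With p = 1 this is the single equation gamma(0) phi_1 = gamma(1):
  phi_hat_1 = gamma(1) / gamma(0) = 3.8308 / 6.3215 = 0.6060.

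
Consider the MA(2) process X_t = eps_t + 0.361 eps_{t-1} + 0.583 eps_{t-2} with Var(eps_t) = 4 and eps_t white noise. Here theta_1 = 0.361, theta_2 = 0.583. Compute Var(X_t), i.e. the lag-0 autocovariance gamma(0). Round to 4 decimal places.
\gamma(0) = 5.8808

For an MA(q) process X_t = eps_t + sum_i theta_i eps_{t-i} with
Var(eps_t) = sigma^2, the variance is
  gamma(0) = sigma^2 * (1 + sum_i theta_i^2).
  sum_i theta_i^2 = (0.361)^2 + (0.583)^2 = 0.130321 + 0.339889 = 0.47021.
  gamma(0) = 4 * (1 + 0.47021) = 4 * 1.47021 = 5.88084, which rounds to 5.8808.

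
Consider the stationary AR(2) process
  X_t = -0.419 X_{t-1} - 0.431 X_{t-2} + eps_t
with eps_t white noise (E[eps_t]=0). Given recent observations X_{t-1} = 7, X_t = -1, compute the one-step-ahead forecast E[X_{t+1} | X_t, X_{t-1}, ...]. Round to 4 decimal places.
E[X_{t+1} \mid \mathcal F_t] = -2.5980

For an AR(p) model X_t = c + sum_i phi_i X_{t-i} + eps_t, the
one-step-ahead conditional mean is
  E[X_{t+1} | X_t, ...] = c + sum_i phi_i X_{t+1-i}.
Substitute known values:
  E[X_{t+1} | ...] = (-0.419) * (-1) + (-0.431) * (7)
                   = -2.5980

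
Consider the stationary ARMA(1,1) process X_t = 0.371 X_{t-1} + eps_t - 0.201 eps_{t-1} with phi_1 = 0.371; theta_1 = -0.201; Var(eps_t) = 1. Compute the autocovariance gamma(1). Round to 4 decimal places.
\gamma(1) = 0.1824

Multiply the model equation by X_{t-k} and take expectations. With theta_0 = psi_0 = 1 and psi_j the MA(infinity) weights, this gives
  gamma(k) - sum_i phi_i gamma(k-i) = c_k,
  c_k = sigma^2 * sum_{j=k..q} theta_j psi_{j-k}   (c_k = 0 for k > q),
using gamma(-m) = gamma(m).
psi-weights needed (psi_j = theta_j + sum_i phi_i psi_{j-i}):
  psi_1 = theta_1 + phi_1 = -0.201 + (0.371) = 0.17
Right-hand sides:
  c_0 = sigma^2 (1 + theta_1 psi_1) = 1 * (1 + (-0.201)(0.17)) = 1 * 0.96583 = 0.96583
  c_1 = sigma^2 theta_1 = 1 * (-0.201) = -0.201
  c_2 = 0
Equations for k = 0 and k = 1 (AR order 1):
  gamma(0) = phi_1 gamma(1) + c_0
  gamma(1) = phi_1 gamma(0) + c_1
Substituting the second into the first: gamma(0) (1 - phi_1^2) = c_0 + phi_1 c_1, so
  gamma(0) = (c_0 + phi_1 c_1) / (1 - phi_1^2) = (0.96583 + (0.371)(-0.201)) / (1 - (0.371)^2) = 0.891259 / 0.862359 = 1.033513.
  gamma(1) = phi_1 gamma(0) + c_1 = (0.371)(1.033513) + (-0.201) = 0.182433.
Therefore gamma(1) = 0.1824 (to 4 decimal places).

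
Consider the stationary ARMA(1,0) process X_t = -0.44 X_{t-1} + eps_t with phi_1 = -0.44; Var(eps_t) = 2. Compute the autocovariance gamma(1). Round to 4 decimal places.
\gamma(1) = -1.0913

Multiply the model equation by X_{t-k} and take expectations. With theta_0 = psi_0 = 1 and psi_j the MA(infinity) weights, this gives
  gamma(k) - sum_i phi_i gamma(k-i) = c_k,
  c_k = sigma^2 * sum_{j=k..q} theta_j psi_{j-k}   (c_k = 0 for k > q),
using gamma(-m) = gamma(m).
Pure AR (q = 0): c_0 = sigma^2 = 2, c_k = 0 for k >= 1.
Equations for k = 0 and k = 1 (AR order 1):
  gamma(0) = phi_1 gamma(1) + c_0
  gamma(1) = phi_1 gamma(0) + c_1
Substituting the second into the first: gamma(0) (1 - phi_1^2) = c_0 + phi_1 c_1, so
  gamma(0) = c_0 / (1 - phi_1^2) = 2 / (1 - (-0.44)^2) = 2 / 0.8064 = 2.480159.
  gamma(1) = phi_1 gamma(0) = (-0.44)(2.480159) = -1.09127.
Therefore gamma(1) = -1.0913 (to 4 decimal places).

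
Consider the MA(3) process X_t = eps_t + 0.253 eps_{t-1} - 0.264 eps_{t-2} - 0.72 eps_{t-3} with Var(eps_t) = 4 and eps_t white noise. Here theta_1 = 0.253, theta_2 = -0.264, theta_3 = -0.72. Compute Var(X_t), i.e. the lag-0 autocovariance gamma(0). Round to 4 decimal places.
\gamma(0) = 6.6084

For an MA(q) process X_t = eps_t + sum_i theta_i eps_{t-i} with
Var(eps_t) = sigma^2, the variance is
  gamma(0) = sigma^2 * (1 + sum_i theta_i^2).
  sum_i theta_i^2 = (0.253)^2 + (-0.264)^2 + (-0.72)^2 = 0.064009 + 0.069696 + 0.5184 = 0.652105.
  gamma(0) = 4 * (1 + 0.652105) = 4 * 1.652105 = 6.60842, which rounds to 6.6084.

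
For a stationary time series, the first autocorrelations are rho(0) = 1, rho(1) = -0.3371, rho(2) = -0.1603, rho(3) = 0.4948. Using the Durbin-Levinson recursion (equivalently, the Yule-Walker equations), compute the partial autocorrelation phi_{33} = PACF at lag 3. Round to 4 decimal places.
\phi_{33} = 0.3990

The PACF at lag k is phi_{kk}, the last component of the solution
to the Yule-Walker system G_k phi = r_k where
  (G_k)_{ij} = rho(|i - j|), (r_k)_i = rho(i), i,j = 1..k.
Equivalently, Durbin-Levinson gives phi_{kk} iteratively:
  phi_{11} = rho(1)
  phi_{kk} = [rho(k) - sum_{j=1..k-1} phi_{k-1,j} rho(k-j)]
            / [1 - sum_{j=1..k-1} phi_{k-1,j} rho(j)],
  phi_{k,j} = phi_{k-1,j} - phi_{kk} phi_{k-1,k-j},  j = 1..k-1.
Step k = 1:
  phi_11 = rho(1) = -0.3371.
Step k = 2:
  phi_22 = [rho(2) - phi_11 rho(1)] / [1 - phi_11 rho(1)] = [-0.1603 - (-0.3371)(-0.3371)] / [1 - (-0.3371)(-0.3371)]
         = -0.27393641 / 0.88636359 = -0.309056.
  Update: phi_21 = phi_11 - phi_22 phi_11 = -0.3371 - (-0.309056)(-0.3371) = -0.441283.
Step k = 3:
  phi_33 = [rho(3) - phi_21 rho(2) - phi_22 rho(1)] / [1 - phi_21 rho(1) - phi_22 rho(2)]
    numerator   = 0.4948 - (-0.441283)(-0.1603) - (-0.309056)(-0.3371) = 0.31987941
    denominator = 1 - (-0.441283)(-0.3371) - (-0.309056)(-0.1603) = 0.80170177
  phi_33 = 0.31987941 / 0.80170177 = 0.399.
Therefore phi_{33} = 0.3990.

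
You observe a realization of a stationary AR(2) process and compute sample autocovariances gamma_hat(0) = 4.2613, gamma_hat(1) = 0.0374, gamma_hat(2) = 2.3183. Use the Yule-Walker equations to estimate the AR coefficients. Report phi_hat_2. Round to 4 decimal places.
\hat\phi_{2} = 0.5440

The Yule-Walker equations for an AR(p) process read, in matrix form,
  Gamma_p phi = r_p,   with   (Gamma_p)_{ij} = gamma(|i - j|),
                       (r_p)_i = gamma(i),   i,j = 1..p.
Substitute the sample gammas (Toeplitz matrix and right-hand side of size 2):
  Gamma_p = [[4.2613, 0.0374], [0.0374, 4.2613]]
  r_p     = [0.0374, 2.3183]
Written out:
  4.2613 phi_1 + 0.0374 phi_2 = 0.0374
  0.0374 phi_1 + 4.2613 phi_2 = 2.3183
Solve by Cramer's rule:
  det = gamma(0)^2 - gamma(1)^2 = (4.2613)^2 - (0.0374)^2 = 18.15867769 - 0.00139876 = 18.15727893
  phi_hat_1 = [gamma(1) gamma(0) - gamma(1) gamma(2)] / det = [(0.0374)(4.2613) - (0.0374)(2.3183)] / 18.15727893 = 0.0726682 / 18.15727893 = 0.004
  phi_hat_2 = [gamma(0) gamma(2) - gamma(1)^2] / det = [(4.2613)(2.3183) - (0.0374)^2] / 18.15727893 = 9.87757303 / 18.15727893 = 0.544
So phi_hat = [0.0040, 0.5440].
Therefore phi_hat_2 = 0.5440.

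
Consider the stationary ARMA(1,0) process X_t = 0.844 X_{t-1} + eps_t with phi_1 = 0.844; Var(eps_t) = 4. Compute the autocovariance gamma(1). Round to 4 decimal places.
\gamma(1) = 11.7359

Multiply the model equation by X_{t-k} and take expectations. With theta_0 = psi_0 = 1 and psi_j the MA(infinity) weights, this gives
  gamma(k) - sum_i phi_i gamma(k-i) = c_k,
  c_k = sigma^2 * sum_{j=k..q} theta_j psi_{j-k}   (c_k = 0 for k > q),
using gamma(-m) = gamma(m).
Pure AR (q = 0): c_0 = sigma^2 = 4, c_k = 0 for k >= 1.
Equations for k = 0 and k = 1 (AR order 1):
  gamma(0) = phi_1 gamma(1) + c_0
  gamma(1) = phi_1 gamma(0) + c_1
Substituting the second into the first: gamma(0) (1 - phi_1^2) = c_0 + phi_1 c_1, so
  gamma(0) = c_0 / (1 - phi_1^2) = 4 / (1 - (0.844)^2) = 4 / 0.287664 = 13.905112.
  gamma(1) = phi_1 gamma(0) = (0.844)(13.905112) = 11.735914.
Therefore gamma(1) = 11.7359 (to 4 decimal places).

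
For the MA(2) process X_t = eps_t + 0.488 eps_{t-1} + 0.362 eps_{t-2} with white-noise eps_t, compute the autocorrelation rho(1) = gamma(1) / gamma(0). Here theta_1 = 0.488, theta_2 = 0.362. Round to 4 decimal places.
\rho(1) = 0.4854

For an MA(q) process with theta_0 = 1, the autocovariance is
  gamma(k) = sigma^2 * sum_{i=0..q-k} theta_i * theta_{i+k},
and rho(k) = gamma(k) / gamma(0). Sigma^2 cancels.
  numerator   = (1)*(0.488) + (0.488)*(0.362) = 0.664656.
  denominator = (1)^2 + (0.488)^2 + (0.362)^2 = 1.369188.
  rho(1) = 0.664656 / 1.369188 = 0.4854.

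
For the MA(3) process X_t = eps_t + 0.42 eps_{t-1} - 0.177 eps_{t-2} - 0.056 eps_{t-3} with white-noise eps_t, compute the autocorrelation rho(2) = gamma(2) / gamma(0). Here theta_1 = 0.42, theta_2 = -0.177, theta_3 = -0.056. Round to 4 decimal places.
\rho(2) = -0.1656

For an MA(q) process with theta_0 = 1, the autocovariance is
  gamma(k) = sigma^2 * sum_{i=0..q-k} theta_i * theta_{i+k},
and rho(k) = gamma(k) / gamma(0). Sigma^2 cancels.
  numerator   = (1)*(-0.177) + (0.42)*(-0.056) = -0.20052.
  denominator = (1)^2 + (0.42)^2 + (-0.177)^2 + (-0.056)^2 = 1.210865.
  rho(2) = -0.20052 / 1.210865 = -0.1656.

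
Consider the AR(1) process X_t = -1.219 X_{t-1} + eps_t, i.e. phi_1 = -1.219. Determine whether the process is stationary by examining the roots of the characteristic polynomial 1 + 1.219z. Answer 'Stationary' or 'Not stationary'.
\text{Not stationary}

The AR(p) characteristic polynomial is P(z) = 1 + 1.219z.
Stationarity requires all roots to lie outside the unit circle, i.e. |z| > 1 for every root.
This is linear in z: 1 + (1.219) z = 0  =>  z = -1/(1.219) = -0.820345,  |z| = 0.820345.
Moduli of all roots: 0.8203.
All moduli strictly greater than 1? No.
Verdict: Not stationary.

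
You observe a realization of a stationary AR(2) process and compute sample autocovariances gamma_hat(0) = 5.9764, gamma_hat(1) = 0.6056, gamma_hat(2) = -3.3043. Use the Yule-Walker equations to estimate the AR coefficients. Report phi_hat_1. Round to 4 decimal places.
\hat\phi_{1} = 0.1590

The Yule-Walker equations for an AR(p) process read, in matrix form,
  Gamma_p phi = r_p,   with   (Gamma_p)_{ij} = gamma(|i - j|),
                       (r_p)_i = gamma(i),   i,j = 1..p.
Substitute the sample gammas (Toeplitz matrix and right-hand side of size 2):
  Gamma_p = [[5.9764, 0.6056], [0.6056, 5.9764]]
  r_p     = [0.6056, -3.3043]
Written out:
  5.9764 phi_1 + 0.6056 phi_2 = 0.6056
  0.6056 phi_1 + 5.9764 phi_2 = -3.3043
Solve by Cramer's rule:
  det = gamma(0)^2 - gamma(1)^2 = (5.9764)^2 - (0.6056)^2 = 35.71735696 - 0.36675136 = 35.3506056
  phi_hat_1 = [gamma(1) gamma(0) - gamma(1) gamma(2)] / det = [(0.6056)(5.9764) - (0.6056)(-3.3043)] / 35.3506056 = 5.62039192 / 35.3506056 = 0.159
  phi_hat_2 = [gamma(0) gamma(2) - gamma(1)^2] / det = [(5.9764)(-3.3043) - (0.6056)^2] / 35.3506056 = -20.11456988 / 35.3506056 = -0.569
So phi_hat = [0.1590, -0.5690].
Therefore phi_hat_1 = 0.1590.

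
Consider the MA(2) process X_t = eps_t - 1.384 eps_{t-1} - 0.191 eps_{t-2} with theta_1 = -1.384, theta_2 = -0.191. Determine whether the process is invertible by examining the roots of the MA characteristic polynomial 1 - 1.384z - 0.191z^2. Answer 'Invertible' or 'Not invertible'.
\text{Not invertible}

The MA(q) characteristic polynomial is P(z) = 1 - 1.384z - 0.191z^2.
Invertibility requires all roots to lie outside the unit circle, i.e. |z| > 1 for every root.
Set 1 + (-1.384) z + (-0.191) z^2 = 0, i.e. a z^2 + b z + c = 0 with a = -0.191, b = -1.384, c = 1.
Discriminant D = b^2 - 4ac = (-1.384)^2 - 4*(-0.191)*1 = 1.915456 - (-0.764) = 2.679456.
D >= 0, so the roots are real: z = (-b +/- sqrt(D)) / (2a) = (1.384 +/- 1.636904) / (-0.382).
  z_1 = (1.384 + 1.636904) / (-0.382) = -7.9081,   |z_1| = 7.9081.
  z_2 = (1.384 - 1.636904) / (-0.382) = 0.6621,   |z_2| = 0.6621.
Moduli of all roots: 7.9081, 0.6621.
All moduli strictly greater than 1? No.
Verdict: Not invertible.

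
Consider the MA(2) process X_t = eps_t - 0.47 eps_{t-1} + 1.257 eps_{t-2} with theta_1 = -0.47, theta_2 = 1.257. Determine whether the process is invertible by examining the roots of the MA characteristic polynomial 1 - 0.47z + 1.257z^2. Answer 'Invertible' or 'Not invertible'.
\text{Not invertible}

The MA(q) characteristic polynomial is P(z) = 1 - 0.47z + 1.257z^2.
Invertibility requires all roots to lie outside the unit circle, i.e. |z| > 1 for every root.
Set 1 + (-0.47) z + (1.257) z^2 = 0, i.e. a z^2 + b z + c = 0 with a = 1.257, b = -0.47, c = 1.
Discriminant D = b^2 - 4ac = (-0.47)^2 - 4*(1.257)*1 = 0.2209 - (5.028) = -4.8071.
D < 0, so the roots are the complex-conjugate pair z = (-b +/- i sqrt(-D)) / (2a) = 0.187 +/- 0.8721i.
For a conjugate pair |z|^2 = z * conj(z) = (product of roots) = c/a = 1/(1.257) = 0.795545, so |z| = sqrt(0.795545) = 0.8919 for both roots.
Moduli of all roots: 0.8919, 0.8919.
All moduli strictly greater than 1? No.
Verdict: Not invertible.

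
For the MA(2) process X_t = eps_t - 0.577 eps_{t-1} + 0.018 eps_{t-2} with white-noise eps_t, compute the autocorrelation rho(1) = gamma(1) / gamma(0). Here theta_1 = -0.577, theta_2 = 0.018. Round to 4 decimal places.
\rho(1) = -0.4406

For an MA(q) process with theta_0 = 1, the autocovariance is
  gamma(k) = sigma^2 * sum_{i=0..q-k} theta_i * theta_{i+k},
and rho(k) = gamma(k) / gamma(0). Sigma^2 cancels.
  numerator   = (1)*(-0.577) + (-0.577)*(0.018) = -0.587386.
  denominator = (1)^2 + (-0.577)^2 + (0.018)^2 = 1.333253.
  rho(1) = -0.587386 / 1.333253 = -0.4406.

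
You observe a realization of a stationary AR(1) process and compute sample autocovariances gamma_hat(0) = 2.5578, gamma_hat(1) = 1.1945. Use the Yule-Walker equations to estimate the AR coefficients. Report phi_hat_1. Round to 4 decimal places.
\hat\phi_{1} = 0.4670

The Yule-Walker equations for an AR(p) process read, in matrix form,
  Gamma_p phi = r_p,   with   (Gamma_p)_{ij} = gamma(|i - j|),
                       (r_p)_i = gamma(i),   i,j = 1..p.
Substitute the sample gammas (Toeplitz matrix and right-hand side of size 1):
  Gamma_p = [[2.5578]]
  r_p     = [1.1945]
With p = 1 this is the single equation gamma(0) phi_1 = gamma(1):
  phi_hat_1 = gamma(1) / gamma(0) = 1.1945 / 2.5578 = 0.4670.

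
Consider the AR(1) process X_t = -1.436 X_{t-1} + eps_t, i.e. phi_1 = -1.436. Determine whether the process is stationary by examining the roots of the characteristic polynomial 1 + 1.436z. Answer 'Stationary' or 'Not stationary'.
\text{Not stationary}

The AR(p) characteristic polynomial is P(z) = 1 + 1.436z.
Stationarity requires all roots to lie outside the unit circle, i.e. |z| > 1 for every root.
This is linear in z: 1 + (1.436) z = 0  =>  z = -1/(1.436) = -0.696379,  |z| = 0.696379.
Moduli of all roots: 0.6964.
All moduli strictly greater than 1? No.
Verdict: Not stationary.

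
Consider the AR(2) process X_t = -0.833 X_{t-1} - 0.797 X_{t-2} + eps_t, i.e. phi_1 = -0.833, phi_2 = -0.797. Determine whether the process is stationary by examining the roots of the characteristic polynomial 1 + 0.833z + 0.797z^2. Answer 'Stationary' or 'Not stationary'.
\text{Stationary}

The AR(p) characteristic polynomial is P(z) = 1 + 0.833z + 0.797z^2.
Stationarity requires all roots to lie outside the unit circle, i.e. |z| > 1 for every root.
Set 1 + (0.833) z + (0.797) z^2 = 0, i.e. a z^2 + b z + c = 0 with a = 0.797, b = 0.833, c = 1.
Discriminant D = b^2 - 4ac = (0.833)^2 - 4*(0.797)*1 = 0.693889 - (3.188) = -2.494111.
D < 0, so the roots are the complex-conjugate pair z = (-b +/- i sqrt(-D)) / (2a) = -0.5226 +/- 0.9908i.
For a conjugate pair |z|^2 = z * conj(z) = (product of roots) = c/a = 1/(0.797) = 1.254705, so |z| = sqrt(1.254705) = 1.1201 for both roots.
Moduli of all roots: 1.1201, 1.1201.
All moduli strictly greater than 1? Yes.
Verdict: Stationary.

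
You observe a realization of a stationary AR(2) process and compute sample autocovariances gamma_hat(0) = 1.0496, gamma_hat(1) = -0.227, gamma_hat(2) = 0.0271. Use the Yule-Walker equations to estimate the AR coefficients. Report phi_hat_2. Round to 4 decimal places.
\hat\phi_{2} = -0.0220

The Yule-Walker equations for an AR(p) process read, in matrix form,
  Gamma_p phi = r_p,   with   (Gamma_p)_{ij} = gamma(|i - j|),
                       (r_p)_i = gamma(i),   i,j = 1..p.
Substitute the sample gammas (Toeplitz matrix and right-hand side of size 2):
  Gamma_p = [[1.0496, -0.227], [-0.227, 1.0496]]
  r_p     = [-0.227, 0.0271]
Written out:
  1.0496 phi_1 - 0.227 phi_2 = -0.227
  -0.227 phi_1 + 1.0496 phi_2 = 0.0271
Solve by Cramer's rule:
  det = gamma(0)^2 - gamma(1)^2 = (1.0496)^2 - (-0.227)^2 = 1.10166016 - 0.051529 = 1.05013116
  phi_hat_1 = [gamma(1) gamma(0) - gamma(1) gamma(2)] / det = [(-0.227)(1.0496) - (-0.227)(0.0271)] / 1.05013116 = -0.2321075 / 1.05013116 = -0.221
  phi_hat_2 = [gamma(0) gamma(2) - gamma(1)^2] / det = [(1.0496)(0.0271) - (-0.227)^2] / 1.05013116 = -0.02308484 / 1.05013116 = -0.022
So phi_hat = [-0.2210, -0.0220].
Therefore phi_hat_2 = -0.0220.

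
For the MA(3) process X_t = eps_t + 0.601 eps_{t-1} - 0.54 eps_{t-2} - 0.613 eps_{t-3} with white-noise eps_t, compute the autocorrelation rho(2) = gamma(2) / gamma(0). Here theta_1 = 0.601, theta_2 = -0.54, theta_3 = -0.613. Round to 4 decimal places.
\rho(2) = -0.4478

For an MA(q) process with theta_0 = 1, the autocovariance is
  gamma(k) = sigma^2 * sum_{i=0..q-k} theta_i * theta_{i+k},
and rho(k) = gamma(k) / gamma(0). Sigma^2 cancels.
  numerator   = (1)*(-0.54) + (0.601)*(-0.613) = -0.908413.
  denominator = (1)^2 + (0.601)^2 + (-0.54)^2 + (-0.613)^2 = 2.02857.
  rho(2) = -0.908413 / 2.02857 = -0.4478.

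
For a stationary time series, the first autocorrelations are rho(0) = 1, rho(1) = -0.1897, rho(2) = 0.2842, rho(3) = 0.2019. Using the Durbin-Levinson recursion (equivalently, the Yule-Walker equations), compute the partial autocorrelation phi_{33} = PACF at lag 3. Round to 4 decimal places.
\phi_{33} = 0.3230

The PACF at lag k is phi_{kk}, the last component of the solution
to the Yule-Walker system G_k phi = r_k where
  (G_k)_{ij} = rho(|i - j|), (r_k)_i = rho(i), i,j = 1..k.
Equivalently, Durbin-Levinson gives phi_{kk} iteratively:
  phi_{11} = rho(1)
  phi_{kk} = [rho(k) - sum_{j=1..k-1} phi_{k-1,j} rho(k-j)]
            / [1 - sum_{j=1..k-1} phi_{k-1,j} rho(j)],
  phi_{k,j} = phi_{k-1,j} - phi_{kk} phi_{k-1,k-j},  j = 1..k-1.
Step k = 1:
  phi_11 = rho(1) = -0.1897.
Step k = 2:
  phi_22 = [rho(2) - phi_11 rho(1)] / [1 - phi_11 rho(1)] = [0.2842 - (-0.1897)(-0.1897)] / [1 - (-0.1897)(-0.1897)]
         = 0.24821391 / 0.96401391 = 0.25748.
  Update: phi_21 = phi_11 - phi_22 phi_11 = -0.1897 - (0.25748)(-0.1897) = -0.140856.
Step k = 3:
  phi_33 = [rho(3) - phi_21 rho(2) - phi_22 rho(1)] / [1 - phi_21 rho(1) - phi_22 rho(2)]
    numerator   = 0.2019 - (-0.140856)(0.2842) - (0.25748)(-0.1897) = 0.29077519
    denominator = 1 - (-0.140856)(-0.1897) - (0.25748)(0.2842) = 0.90010389
  phi_33 = 0.29077519 / 0.90010389 = 0.323.
Therefore phi_{33} = 0.3230.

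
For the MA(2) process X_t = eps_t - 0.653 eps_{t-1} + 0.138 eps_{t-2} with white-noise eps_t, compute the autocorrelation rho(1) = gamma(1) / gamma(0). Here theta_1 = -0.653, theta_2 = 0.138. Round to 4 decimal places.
\rho(1) = -0.5141

For an MA(q) process with theta_0 = 1, the autocovariance is
  gamma(k) = sigma^2 * sum_{i=0..q-k} theta_i * theta_{i+k},
and rho(k) = gamma(k) / gamma(0). Sigma^2 cancels.
  numerator   = (1)*(-0.653) + (-0.653)*(0.138) = -0.743114.
  denominator = (1)^2 + (-0.653)^2 + (0.138)^2 = 1.445453.
  rho(1) = -0.743114 / 1.445453 = -0.5141.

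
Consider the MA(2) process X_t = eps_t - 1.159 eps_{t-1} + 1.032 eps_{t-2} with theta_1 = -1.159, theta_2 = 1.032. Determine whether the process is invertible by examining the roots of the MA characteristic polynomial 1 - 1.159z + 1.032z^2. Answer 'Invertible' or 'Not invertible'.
\text{Not invertible}

The MA(q) characteristic polynomial is P(z) = 1 - 1.159z + 1.032z^2.
Invertibility requires all roots to lie outside the unit circle, i.e. |z| > 1 for every root.
Set 1 + (-1.159) z + (1.032) z^2 = 0, i.e. a z^2 + b z + c = 0 with a = 1.032, b = -1.159, c = 1.
Discriminant D = b^2 - 4ac = (-1.159)^2 - 4*(1.032)*1 = 1.343281 - (4.128) = -2.784719.
D < 0, so the roots are the complex-conjugate pair z = (-b +/- i sqrt(-D)) / (2a) = 0.5615 +/- 0.8085i.
For a conjugate pair |z|^2 = z * conj(z) = (product of roots) = c/a = 1/(1.032) = 0.968992, so |z| = sqrt(0.968992) = 0.9844 for both roots.
Moduli of all roots: 0.9844, 0.9844.
All moduli strictly greater than 1? No.
Verdict: Not invertible.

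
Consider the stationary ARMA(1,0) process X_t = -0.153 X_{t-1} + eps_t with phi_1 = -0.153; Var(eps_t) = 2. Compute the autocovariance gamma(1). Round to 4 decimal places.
\gamma(1) = -0.3133

Multiply the model equation by X_{t-k} and take expectations. With theta_0 = psi_0 = 1 and psi_j the MA(infinity) weights, this gives
  gamma(k) - sum_i phi_i gamma(k-i) = c_k,
  c_k = sigma^2 * sum_{j=k..q} theta_j psi_{j-k}   (c_k = 0 for k > q),
using gamma(-m) = gamma(m).
Pure AR (q = 0): c_0 = sigma^2 = 2, c_k = 0 for k >= 1.
Equations for k = 0 and k = 1 (AR order 1):
  gamma(0) = phi_1 gamma(1) + c_0
  gamma(1) = phi_1 gamma(0) + c_1
Substituting the second into the first: gamma(0) (1 - phi_1^2) = c_0 + phi_1 c_1, so
  gamma(0) = c_0 / (1 - phi_1^2) = 2 / (1 - (-0.153)^2) = 2 / 0.976591 = 2.04794.
  gamma(1) = phi_1 gamma(0) = (-0.153)(2.04794) = -0.313335.
Therefore gamma(1) = -0.3133 (to 4 decimal places).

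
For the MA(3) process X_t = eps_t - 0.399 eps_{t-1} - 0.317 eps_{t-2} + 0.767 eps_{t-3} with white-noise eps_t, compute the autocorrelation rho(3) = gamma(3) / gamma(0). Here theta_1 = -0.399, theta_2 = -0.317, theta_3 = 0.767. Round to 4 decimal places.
\rho(3) = 0.4150

For an MA(q) process with theta_0 = 1, the autocovariance is
  gamma(k) = sigma^2 * sum_{i=0..q-k} theta_i * theta_{i+k},
and rho(k) = gamma(k) / gamma(0). Sigma^2 cancels.
  numerator   = (1)*(0.767) = 0.767.
  denominator = (1)^2 + (-0.399)^2 + (-0.317)^2 + (0.767)^2 = 1.847979.
  rho(3) = 0.767 / 1.847979 = 0.4150.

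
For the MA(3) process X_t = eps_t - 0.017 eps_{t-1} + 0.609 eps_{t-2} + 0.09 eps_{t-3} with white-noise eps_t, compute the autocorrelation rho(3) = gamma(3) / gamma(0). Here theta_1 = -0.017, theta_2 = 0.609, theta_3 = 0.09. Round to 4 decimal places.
\rho(3) = 0.0653

For an MA(q) process with theta_0 = 1, the autocovariance is
  gamma(k) = sigma^2 * sum_{i=0..q-k} theta_i * theta_{i+k},
and rho(k) = gamma(k) / gamma(0). Sigma^2 cancels.
  numerator   = (1)*(0.09) = 0.09.
  denominator = (1)^2 + (-0.017)^2 + (0.609)^2 + (0.09)^2 = 1.37927.
  rho(3) = 0.09 / 1.37927 = 0.0653.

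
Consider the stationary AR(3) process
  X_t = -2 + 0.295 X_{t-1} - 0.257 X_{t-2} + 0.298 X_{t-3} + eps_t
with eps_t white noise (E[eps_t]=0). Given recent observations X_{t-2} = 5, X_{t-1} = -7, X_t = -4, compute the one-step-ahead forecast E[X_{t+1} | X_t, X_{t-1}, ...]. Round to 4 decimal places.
E[X_{t+1} \mid \mathcal F_t] = 0.1090

For an AR(p) model X_t = c + sum_i phi_i X_{t-i} + eps_t, the
one-step-ahead conditional mean is
  E[X_{t+1} | X_t, ...] = c + sum_i phi_i X_{t+1-i}.
Substitute known values:
  E[X_{t+1} | ...] = -2 + (0.295) * (-4) + (-0.257) * (-7) + (0.298) * (5)
                   = 0.1090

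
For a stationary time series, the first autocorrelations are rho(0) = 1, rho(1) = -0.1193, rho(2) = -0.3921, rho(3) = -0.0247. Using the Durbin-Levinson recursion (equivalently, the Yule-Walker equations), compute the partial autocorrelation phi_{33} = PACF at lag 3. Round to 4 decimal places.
\phi_{33} = -0.1710

The PACF at lag k is phi_{kk}, the last component of the solution
to the Yule-Walker system G_k phi = r_k where
  (G_k)_{ij} = rho(|i - j|), (r_k)_i = rho(i), i,j = 1..k.
Equivalently, Durbin-Levinson gives phi_{kk} iteratively:
  phi_{11} = rho(1)
  phi_{kk} = [rho(k) - sum_{j=1..k-1} phi_{k-1,j} rho(k-j)]
            / [1 - sum_{j=1..k-1} phi_{k-1,j} rho(j)],
  phi_{k,j} = phi_{k-1,j} - phi_{kk} phi_{k-1,k-j},  j = 1..k-1.
Step k = 1:
  phi_11 = rho(1) = -0.1193.
Step k = 2:
  phi_22 = [rho(2) - phi_11 rho(1)] / [1 - phi_11 rho(1)] = [-0.3921 - (-0.1193)(-0.1193)] / [1 - (-0.1193)(-0.1193)]
         = -0.40633249 / 0.98576751 = -0.412199.
  Update: phi_21 = phi_11 - phi_22 phi_11 = -0.1193 - (-0.412199)(-0.1193) = -0.168475.
Step k = 3:
  phi_33 = [rho(3) - phi_21 rho(2) - phi_22 rho(1)] / [1 - phi_21 rho(1) - phi_22 rho(2)]
    numerator   = -0.0247 - (-0.168475)(-0.3921) - (-0.412199)(-0.1193) = -0.13993454
    denominator = 1 - (-0.168475)(-0.1193) - (-0.412199)(-0.3921) = 0.81827762
  phi_33 = -0.13993454 / 0.81827762 = -0.171.
Therefore phi_{33} = -0.1710.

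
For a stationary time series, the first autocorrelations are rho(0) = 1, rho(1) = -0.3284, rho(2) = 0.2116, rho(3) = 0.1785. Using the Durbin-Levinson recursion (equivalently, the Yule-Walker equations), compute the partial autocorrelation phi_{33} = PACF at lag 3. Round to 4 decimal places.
\phi_{33} = 0.3160

The PACF at lag k is phi_{kk}, the last component of the solution
to the Yule-Walker system G_k phi = r_k where
  (G_k)_{ij} = rho(|i - j|), (r_k)_i = rho(i), i,j = 1..k.
Equivalently, Durbin-Levinson gives phi_{kk} iteratively:
  phi_{11} = rho(1)
  phi_{kk} = [rho(k) - sum_{j=1..k-1} phi_{k-1,j} rho(k-j)]
            / [1 - sum_{j=1..k-1} phi_{k-1,j} rho(j)],
  phi_{k,j} = phi_{k-1,j} - phi_{kk} phi_{k-1,k-j},  j = 1..k-1.
Step k = 1:
  phi_11 = rho(1) = -0.3284.
Step k = 2:
  phi_22 = [rho(2) - phi_11 rho(1)] / [1 - phi_11 rho(1)] = [0.2116 - (-0.3284)(-0.3284)] / [1 - (-0.3284)(-0.3284)]
         = 0.10375344 / 0.89215344 = 0.116296.
  Update: phi_21 = phi_11 - phi_22 phi_11 = -0.3284 - (0.116296)(-0.3284) = -0.290209.
Step k = 3:
  phi_33 = [rho(3) - phi_21 rho(2) - phi_22 rho(1)] / [1 - phi_21 rho(1) - phi_22 rho(2)]
    numerator   = 0.1785 - (-0.290209)(0.2116) - (0.116296)(-0.3284) = 0.27809958
    denominator = 1 - (-0.290209)(-0.3284) - (0.116296)(0.2116) = 0.88008738
  phi_33 = 0.27809958 / 0.88008738 = 0.316.
Therefore phi_{33} = 0.3160.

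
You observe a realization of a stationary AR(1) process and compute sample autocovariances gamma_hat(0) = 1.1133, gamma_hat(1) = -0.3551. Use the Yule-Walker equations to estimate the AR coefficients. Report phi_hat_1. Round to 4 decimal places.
\hat\phi_{1} = -0.3190

The Yule-Walker equations for an AR(p) process read, in matrix form,
  Gamma_p phi = r_p,   with   (Gamma_p)_{ij} = gamma(|i - j|),
                       (r_p)_i = gamma(i),   i,j = 1..p.
Substitute the sample gammas (Toeplitz matrix and right-hand side of size 1):
  Gamma_p = [[1.1133]]
  r_p     = [-0.3551]
With p = 1 this is the single equation gamma(0) phi_1 = gamma(1):
  phi_hat_1 = gamma(1) / gamma(0) = -0.3551 / 1.1133 = -0.3190.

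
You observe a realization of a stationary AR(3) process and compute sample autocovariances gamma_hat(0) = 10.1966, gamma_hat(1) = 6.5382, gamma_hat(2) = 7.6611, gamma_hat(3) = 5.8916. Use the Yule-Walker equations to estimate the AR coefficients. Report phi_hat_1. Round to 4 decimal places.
\hat\phi_{1} = 0.2650

The Yule-Walker equations for an AR(p) process read, in matrix form,
  Gamma_p phi = r_p,   with   (Gamma_p)_{ij} = gamma(|i - j|),
                       (r_p)_i = gamma(i),   i,j = 1..p.
Substitute the sample gammas (Toeplitz matrix and right-hand side of size 3):
  Gamma_p = [[10.1966, 6.5382, 7.6611], [6.5382, 10.1966, 6.5382], [7.6611, 6.5382, 10.1966]]
  r_p     = [6.5382, 7.6611, 5.8916]
Written out (R1..R3):
  (R1) 10.1966 phi_1 + 6.5382 phi_2 + 7.6611 phi_3 = 6.5382
  (R2) 6.5382 phi_1 + 10.1966 phi_2 + 6.5382 phi_3 = 7.6611
  (R3) 7.6611 phi_1 + 6.5382 phi_2 + 10.1966 phi_3 = 5.8916
Gaussian elimination:
  R2 <- R2 - (6.5382/10.1966) R1 = R2 - (0.641214) R1:  6.004216 phi_2 + 1.625797 phi_3 = 3.468716
  R3 <- R3 - (7.6611/10.1966) R1 = R3 - (0.751339) R1:  1.625797 phi_2 + 4.440519 phi_3 = 0.979197
  R3 <- R3 - (1.625797/6.004216) R2 = R3 - (0.270776) R2:  4.000292 phi_3 = 0.039952
Back-substitution:
  phi_hat_3 = 0.039952 / 4.000292 = 0.009987
  phi_hat_2 = (3.468716 - (1.625797)(0.009987)) / 6.004216 = 0.575009
  phi_hat_1 = (6.5382 - (6.5382)(0.575009) - (7.6611)(0.009987)) / 10.1966 = 0.265006
So phi_hat = [0.2650, 0.5750, 0.0100].
Therefore phi_hat_1 = 0.2650.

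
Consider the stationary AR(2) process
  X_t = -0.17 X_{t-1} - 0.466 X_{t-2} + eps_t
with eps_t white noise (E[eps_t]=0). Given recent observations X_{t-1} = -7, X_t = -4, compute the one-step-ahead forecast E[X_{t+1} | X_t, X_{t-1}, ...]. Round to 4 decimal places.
E[X_{t+1} \mid \mathcal F_t] = 3.9420

For an AR(p) model X_t = c + sum_i phi_i X_{t-i} + eps_t, the
one-step-ahead conditional mean is
  E[X_{t+1} | X_t, ...] = c + sum_i phi_i X_{t+1-i}.
Substitute known values:
  E[X_{t+1} | ...] = (-0.17) * (-4) + (-0.466) * (-7)
                   = 3.9420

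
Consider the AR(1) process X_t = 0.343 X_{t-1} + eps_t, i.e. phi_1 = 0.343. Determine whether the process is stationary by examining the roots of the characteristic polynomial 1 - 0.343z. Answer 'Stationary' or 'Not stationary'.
\text{Stationary}

The AR(p) characteristic polynomial is P(z) = 1 - 0.343z.
Stationarity requires all roots to lie outside the unit circle, i.e. |z| > 1 for every root.
This is linear in z: 1 + (-0.343) z = 0  =>  z = -1/(-0.343) = 2.915452,  |z| = 2.915452.
Moduli of all roots: 2.9155.
All moduli strictly greater than 1? Yes.
Verdict: Stationary.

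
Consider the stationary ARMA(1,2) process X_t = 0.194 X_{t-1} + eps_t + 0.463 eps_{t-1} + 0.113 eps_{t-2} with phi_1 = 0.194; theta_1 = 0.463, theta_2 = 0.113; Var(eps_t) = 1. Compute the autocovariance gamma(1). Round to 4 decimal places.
\gamma(1) = 0.8266

Multiply the model equation by X_{t-k} and take expectations. With theta_0 = psi_0 = 1 and psi_j the MA(infinity) weights, this gives
  gamma(k) - sum_i phi_i gamma(k-i) = c_k,
  c_k = sigma^2 * sum_{j=k..q} theta_j psi_{j-k}   (c_k = 0 for k > q),
using gamma(-m) = gamma(m).
psi-weights needed (psi_j = theta_j + sum_i phi_i psi_{j-i}):
  psi_1 = theta_1 + phi_1 = 0.463 + (0.194) = 0.657
  psi_2 = theta_2 + phi_1 psi_1 = 0.113 + (0.194)(0.657) = 0.240458
Right-hand sides:
  c_0 = sigma^2 (1 + theta_1 psi_1 + theta_2 psi_2) = 1 * (1 + (0.463)(0.657) + (0.113)(0.240458)) = 1 * 1.331363 = 1.331363
  c_1 = sigma^2 (theta_1 + theta_2 psi_1) = 1 * (0.463 + (0.113)(0.657)) = 0.537241
  c_2 = sigma^2 theta_2 = 1 * (0.113) = 0.113
Equations for k = 0 and k = 1 (AR order 1):
  gamma(0) = phi_1 gamma(1) + c_0
  gamma(1) = phi_1 gamma(0) + c_1
Substituting the second into the first: gamma(0) (1 - phi_1^2) = c_0 + phi_1 c_1, so
  gamma(0) = (c_0 + phi_1 c_1) / (1 - phi_1^2) = (1.331363 + (0.194)(0.537241)) / (1 - (0.194)^2) = 1.435588 / 0.962364 = 1.49173.
  gamma(1) = phi_1 gamma(0) + c_1 = (0.194)(1.49173) + (0.537241) = 0.826637.
Therefore gamma(1) = 0.8266 (to 4 decimal places).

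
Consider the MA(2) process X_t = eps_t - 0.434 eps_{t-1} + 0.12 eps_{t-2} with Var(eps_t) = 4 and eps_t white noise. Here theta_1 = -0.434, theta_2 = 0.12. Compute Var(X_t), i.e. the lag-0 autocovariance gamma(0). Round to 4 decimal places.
\gamma(0) = 4.8110

For an MA(q) process X_t = eps_t + sum_i theta_i eps_{t-i} with
Var(eps_t) = sigma^2, the variance is
  gamma(0) = sigma^2 * (1 + sum_i theta_i^2).
  sum_i theta_i^2 = (-0.434)^2 + (0.12)^2 = 0.188356 + 0.0144 = 0.202756.
  gamma(0) = 4 * (1 + 0.202756) = 4 * 1.202756 = 4.811024, which rounds to 4.8110.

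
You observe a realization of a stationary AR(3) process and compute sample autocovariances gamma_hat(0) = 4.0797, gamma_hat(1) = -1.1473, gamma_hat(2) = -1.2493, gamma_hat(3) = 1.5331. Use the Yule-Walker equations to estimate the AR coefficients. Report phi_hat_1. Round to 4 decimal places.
\hat\phi_{1} = -0.3240

The Yule-Walker equations for an AR(p) process read, in matrix form,
  Gamma_p phi = r_p,   with   (Gamma_p)_{ij} = gamma(|i - j|),
                       (r_p)_i = gamma(i),   i,j = 1..p.
Substitute the sample gammas (Toeplitz matrix and right-hand side of size 3):
  Gamma_p = [[4.0797, -1.1473, -1.2493], [-1.1473, 4.0797, -1.1473], [-1.2493, -1.1473, 4.0797]]
  r_p     = [-1.1473, -1.2493, 1.5331]
Written out (R1..R3):
  (R1) 4.0797 phi_1 - 1.1473 phi_2 - 1.2493 phi_3 = -1.1473
  (R2) -1.1473 phi_1 + 4.0797 phi_2 - 1.1473 phi_3 = -1.2493
  (R3) -1.2493 phi_1 - 1.1473 phi_2 + 4.0797 phi_3 = 1.5331
Gaussian elimination:
  R2 <- R2 - (-1.1473/4.0797) R1 = R2 - (-0.281222) R1:  3.757054 phi_2 - 1.49863 phi_3 = -1.571946
  R3 <- R3 - (-1.2493/4.0797) R1 = R3 - (-0.306223) R1:  -1.49863 phi_2 + 3.697135 phi_3 = 1.18177
  R3 <- R3 - (-1.49863/3.757054) R2 = R3 - (-0.398884) R2:  3.099355 phi_3 = 0.554745
Back-substitution:
  phi_hat_3 = 0.554745 / 3.099355 = 0.178987
  phi_hat_2 = (-1.571946 - (-1.49863)(0.178987)) / 3.757054 = -0.347003
  phi_hat_1 = (-1.1473 - (-1.1473)(-0.347003) - (-1.2493)(0.178987)) / 4.0797 = -0.323996
So phi_hat = [-0.3240, -0.3470, 0.1790].
Therefore phi_hat_1 = -0.3240.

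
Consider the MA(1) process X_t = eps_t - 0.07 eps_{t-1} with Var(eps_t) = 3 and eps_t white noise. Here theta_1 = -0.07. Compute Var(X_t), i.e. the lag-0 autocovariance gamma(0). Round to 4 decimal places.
\gamma(0) = 3.0147

For an MA(q) process X_t = eps_t + sum_i theta_i eps_{t-i} with
Var(eps_t) = sigma^2, the variance is
  gamma(0) = sigma^2 * (1 + sum_i theta_i^2).
  sum_i theta_i^2 = (-0.07)^2 = 0.0049.
  gamma(0) = 3 * (1 + 0.0049) = 3 * 1.0049 = 3.0147.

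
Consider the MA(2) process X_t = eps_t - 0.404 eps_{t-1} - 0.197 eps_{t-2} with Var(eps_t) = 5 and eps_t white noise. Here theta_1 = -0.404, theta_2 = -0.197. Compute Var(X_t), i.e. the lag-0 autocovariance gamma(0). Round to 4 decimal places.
\gamma(0) = 6.0101

For an MA(q) process X_t = eps_t + sum_i theta_i eps_{t-i} with
Var(eps_t) = sigma^2, the variance is
  gamma(0) = sigma^2 * (1 + sum_i theta_i^2).
  sum_i theta_i^2 = (-0.404)^2 + (-0.197)^2 = 0.163216 + 0.038809 = 0.202025.
  gamma(0) = 5 * (1 + 0.202025) = 5 * 1.202025 = 6.010125, which rounds to 6.0101.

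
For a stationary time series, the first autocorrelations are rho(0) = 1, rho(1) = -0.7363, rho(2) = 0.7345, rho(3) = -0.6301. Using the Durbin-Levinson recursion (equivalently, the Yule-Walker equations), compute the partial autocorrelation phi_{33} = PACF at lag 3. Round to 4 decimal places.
\phi_{33} = -0.0190

The PACF at lag k is phi_{kk}, the last component of the solution
to the Yule-Walker system G_k phi = r_k where
  (G_k)_{ij} = rho(|i - j|), (r_k)_i = rho(i), i,j = 1..k.
Equivalently, Durbin-Levinson gives phi_{kk} iteratively:
  phi_{11} = rho(1)
  phi_{kk} = [rho(k) - sum_{j=1..k-1} phi_{k-1,j} rho(k-j)]
            / [1 - sum_{j=1..k-1} phi_{k-1,j} rho(j)],
  phi_{k,j} = phi_{k-1,j} - phi_{kk} phi_{k-1,k-j},  j = 1..k-1.
Step k = 1:
  phi_11 = rho(1) = -0.7363.
Step k = 2:
  phi_22 = [rho(2) - phi_11 rho(1)] / [1 - phi_11 rho(1)] = [0.7345 - (-0.7363)(-0.7363)] / [1 - (-0.7363)(-0.7363)]
         = 0.19236231 / 0.45786231 = 0.420131.
  Update: phi_21 = phi_11 - phi_22 phi_11 = -0.7363 - (0.420131)(-0.7363) = -0.426957.
Step k = 3:
  phi_33 = [rho(3) - phi_21 rho(2) - phi_22 rho(1)] / [1 - phi_21 rho(1) - phi_22 rho(2)]
    numerator   = -0.6301 - (-0.426957)(0.7345) - (0.420131)(-0.7363) = -0.00715716
    denominator = 1 - (-0.426957)(-0.7363) - (0.420131)(0.7345) = 0.37704487
  phi_33 = -0.00715716 / 0.37704487 = -0.019.
Therefore phi_{33} = -0.0190.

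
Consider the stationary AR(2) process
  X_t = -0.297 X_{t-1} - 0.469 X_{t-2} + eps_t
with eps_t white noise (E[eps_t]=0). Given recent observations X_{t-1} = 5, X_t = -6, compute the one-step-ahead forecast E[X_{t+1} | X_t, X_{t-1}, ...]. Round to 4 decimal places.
E[X_{t+1} \mid \mathcal F_t] = -0.5630

For an AR(p) model X_t = c + sum_i phi_i X_{t-i} + eps_t, the
one-step-ahead conditional mean is
  E[X_{t+1} | X_t, ...] = c + sum_i phi_i X_{t+1-i}.
Substitute known values:
  E[X_{t+1} | ...] = (-0.297) * (-6) + (-0.469) * (5)
                   = -0.5630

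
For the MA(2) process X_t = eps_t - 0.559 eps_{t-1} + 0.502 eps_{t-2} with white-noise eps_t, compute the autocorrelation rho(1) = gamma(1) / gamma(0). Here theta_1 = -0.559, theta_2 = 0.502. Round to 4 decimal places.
\rho(1) = -0.5367

For an MA(q) process with theta_0 = 1, the autocovariance is
  gamma(k) = sigma^2 * sum_{i=0..q-k} theta_i * theta_{i+k},
and rho(k) = gamma(k) / gamma(0). Sigma^2 cancels.
  numerator   = (1)*(-0.559) + (-0.559)*(0.502) = -0.839618.
  denominator = (1)^2 + (-0.559)^2 + (0.502)^2 = 1.564485.
  rho(1) = -0.839618 / 1.564485 = -0.5367.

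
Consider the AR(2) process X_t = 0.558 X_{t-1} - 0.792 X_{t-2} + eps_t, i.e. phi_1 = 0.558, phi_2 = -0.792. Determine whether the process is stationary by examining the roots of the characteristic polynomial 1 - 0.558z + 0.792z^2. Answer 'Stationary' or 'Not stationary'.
\text{Stationary}

The AR(p) characteristic polynomial is P(z) = 1 - 0.558z + 0.792z^2.
Stationarity requires all roots to lie outside the unit circle, i.e. |z| > 1 for every root.
Set 1 + (-0.558) z + (0.792) z^2 = 0, i.e. a z^2 + b z + c = 0 with a = 0.792, b = -0.558, c = 1.
Discriminant D = b^2 - 4ac = (-0.558)^2 - 4*(0.792)*1 = 0.311364 - (3.168) = -2.856636.
D < 0, so the roots are the complex-conjugate pair z = (-b +/- i sqrt(-D)) / (2a) = 0.3523 +/- 1.067i.
For a conjugate pair |z|^2 = z * conj(z) = (product of roots) = c/a = 1/(0.792) = 1.262626, so |z| = sqrt(1.262626) = 1.1237 for both roots.
Moduli of all roots: 1.1237, 1.1237.
All moduli strictly greater than 1? Yes.
Verdict: Stationary.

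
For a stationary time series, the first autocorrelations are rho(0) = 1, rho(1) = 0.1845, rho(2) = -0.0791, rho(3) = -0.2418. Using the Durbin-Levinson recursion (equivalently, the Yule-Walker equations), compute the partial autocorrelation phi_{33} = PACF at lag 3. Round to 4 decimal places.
\phi_{33} = -0.2140

The PACF at lag k is phi_{kk}, the last component of the solution
to the Yule-Walker system G_k phi = r_k where
  (G_k)_{ij} = rho(|i - j|), (r_k)_i = rho(i), i,j = 1..k.
Equivalently, Durbin-Levinson gives phi_{kk} iteratively:
  phi_{11} = rho(1)
  phi_{kk} = [rho(k) - sum_{j=1..k-1} phi_{k-1,j} rho(k-j)]
            / [1 - sum_{j=1..k-1} phi_{k-1,j} rho(j)],
  phi_{k,j} = phi_{k-1,j} - phi_{kk} phi_{k-1,k-j},  j = 1..k-1.
Step k = 1:
  phi_11 = rho(1) = 0.1845.
Step k = 2:
  phi_22 = [rho(2) - phi_11 rho(1)] / [1 - phi_11 rho(1)] = [-0.0791 - (0.1845)(0.1845)] / [1 - (0.1845)(0.1845)]
         = -0.11314025 / 0.96595975 = -0.117127.
  Update: phi_21 = phi_11 - phi_22 phi_11 = 0.1845 - (-0.117127)(0.1845) = 0.20611.
Step k = 3:
  phi_33 = [rho(3) - phi_21 rho(2) - phi_22 rho(1)] / [1 - phi_21 rho(1) - phi_22 rho(2)]
    numerator   = -0.2418 - (0.20611)(-0.0791) - (-0.117127)(0.1845) = -0.20388671
    denominator = 1 - (0.20611)(0.1845) - (-0.117127)(-0.0791) = 0.95270794
  phi_33 = -0.20388671 / 0.95270794 = -0.214.
Therefore phi_{33} = -0.2140.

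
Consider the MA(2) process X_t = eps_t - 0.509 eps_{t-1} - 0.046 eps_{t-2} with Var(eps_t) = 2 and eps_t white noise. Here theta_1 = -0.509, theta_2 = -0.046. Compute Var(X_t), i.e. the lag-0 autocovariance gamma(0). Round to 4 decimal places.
\gamma(0) = 2.5224

For an MA(q) process X_t = eps_t + sum_i theta_i eps_{t-i} with
Var(eps_t) = sigma^2, the variance is
  gamma(0) = sigma^2 * (1 + sum_i theta_i^2).
  sum_i theta_i^2 = (-0.509)^2 + (-0.046)^2 = 0.259081 + 0.002116 = 0.261197.
  gamma(0) = 2 * (1 + 0.261197) = 2 * 1.261197 = 2.522394, which rounds to 2.5224.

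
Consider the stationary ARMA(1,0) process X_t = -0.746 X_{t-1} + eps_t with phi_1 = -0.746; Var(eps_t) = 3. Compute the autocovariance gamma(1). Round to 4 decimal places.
\gamma(1) = -5.0464

Multiply the model equation by X_{t-k} and take expectations. With theta_0 = psi_0 = 1 and psi_j the MA(infinity) weights, this gives
  gamma(k) - sum_i phi_i gamma(k-i) = c_k,
  c_k = sigma^2 * sum_{j=k..q} theta_j psi_{j-k}   (c_k = 0 for k > q),
using gamma(-m) = gamma(m).
Pure AR (q = 0): c_0 = sigma^2 = 3, c_k = 0 for k >= 1.
Equations for k = 0 and k = 1 (AR order 1):
  gamma(0) = phi_1 gamma(1) + c_0
  gamma(1) = phi_1 gamma(0) + c_1
Substituting the second into the first: gamma(0) (1 - phi_1^2) = c_0 + phi_1 c_1, so
  gamma(0) = c_0 / (1 - phi_1^2) = 3 / (1 - (-0.746)^2) = 3 / 0.443484 = 6.764618.
  gamma(1) = phi_1 gamma(0) = (-0.746)(6.764618) = -5.046405.
Therefore gamma(1) = -5.0464 (to 4 decimal places).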